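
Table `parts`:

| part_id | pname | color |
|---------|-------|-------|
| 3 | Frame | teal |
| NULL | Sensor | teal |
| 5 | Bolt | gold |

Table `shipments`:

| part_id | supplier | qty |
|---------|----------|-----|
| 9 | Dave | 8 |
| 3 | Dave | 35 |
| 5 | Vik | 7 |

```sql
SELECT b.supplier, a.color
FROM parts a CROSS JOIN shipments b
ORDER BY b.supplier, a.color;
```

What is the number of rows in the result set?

9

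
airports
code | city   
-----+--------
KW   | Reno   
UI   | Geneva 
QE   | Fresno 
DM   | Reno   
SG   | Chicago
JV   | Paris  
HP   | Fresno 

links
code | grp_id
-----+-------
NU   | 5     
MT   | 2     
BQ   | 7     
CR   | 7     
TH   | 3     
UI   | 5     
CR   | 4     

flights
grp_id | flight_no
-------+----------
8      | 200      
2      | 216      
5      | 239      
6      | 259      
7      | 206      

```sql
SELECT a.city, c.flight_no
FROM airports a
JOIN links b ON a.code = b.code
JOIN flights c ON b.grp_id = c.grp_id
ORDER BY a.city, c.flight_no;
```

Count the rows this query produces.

1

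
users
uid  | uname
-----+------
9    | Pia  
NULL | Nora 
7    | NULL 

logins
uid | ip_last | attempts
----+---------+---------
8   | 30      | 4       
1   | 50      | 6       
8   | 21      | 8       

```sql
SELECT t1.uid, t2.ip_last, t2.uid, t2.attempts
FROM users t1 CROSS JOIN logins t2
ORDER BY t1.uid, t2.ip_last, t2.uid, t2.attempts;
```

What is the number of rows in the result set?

CROSS JOIN pairs every row of `users` with every row of `logins`: 3 × 3 = 9 rows.

9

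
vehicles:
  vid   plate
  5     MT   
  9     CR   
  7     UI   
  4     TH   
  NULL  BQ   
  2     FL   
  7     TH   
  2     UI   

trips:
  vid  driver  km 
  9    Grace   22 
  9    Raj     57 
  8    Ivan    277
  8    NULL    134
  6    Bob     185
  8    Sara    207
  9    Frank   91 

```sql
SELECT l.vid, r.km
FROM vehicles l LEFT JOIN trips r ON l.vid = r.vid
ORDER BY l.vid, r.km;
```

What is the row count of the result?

LEFT JOIN keeps every row from `vehicles`; unmatched rows get NULL for `trips`'s columns.
Matching on l.vid = r.vid. A NULL in a compared column never satisfies the condition.
- vid=5: no r row matches, row kept with r columns NULL.
- vid=9: 3 matching r row(s), so 3 row(s) emitted.
- vid=7: no r row matches, row kept with r columns NULL.
- vid=4: no r row matches, row kept with r columns NULL.
- vid=NULL: no r row matches, row kept with r columns NULL.
- vid=2: no r row matches, row kept with r columns NULL.
- vid=7: no r row matches, row kept with r columns NULL.
- vid=2: no r row matches, row kept with r columns NULL.
Total: 3 matched + 7 padded = 10 rows.

10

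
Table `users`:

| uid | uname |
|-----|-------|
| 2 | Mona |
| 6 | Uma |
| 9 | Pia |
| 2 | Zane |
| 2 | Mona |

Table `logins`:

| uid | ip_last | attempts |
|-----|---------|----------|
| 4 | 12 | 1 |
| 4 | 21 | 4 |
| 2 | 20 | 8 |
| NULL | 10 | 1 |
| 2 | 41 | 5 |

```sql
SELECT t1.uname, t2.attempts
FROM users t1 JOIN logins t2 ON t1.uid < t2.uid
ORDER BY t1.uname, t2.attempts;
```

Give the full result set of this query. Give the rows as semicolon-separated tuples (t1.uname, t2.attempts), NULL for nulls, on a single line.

(Mona, 1); (Mona, 1); (Mona, 4); (Mona, 4); (Zane, 1); (Zane, 4)

INNER JOIN keeps only pairs where the ON condition holds.
Matching on t1.uid < t2.uid. A NULL in a compared column never satisfies the condition.
- uid=2: 2 matching t2 row(s), so 2 row(s) emitted.
- uid=6: no matching t2 row, dropped.
- uid=9: no matching t2 row, dropped.
- uid=2: 2 matching t2 row(s), so 2 row(s) emitted.
- uid=2: 2 matching t2 row(s), so 2 row(s) emitted.
After projecting and ordering:
t1.uname | t2.attempts
Mona | 1
Mona | 1
Mona | 4
Mona | 4
Zane | 1
Zane | 4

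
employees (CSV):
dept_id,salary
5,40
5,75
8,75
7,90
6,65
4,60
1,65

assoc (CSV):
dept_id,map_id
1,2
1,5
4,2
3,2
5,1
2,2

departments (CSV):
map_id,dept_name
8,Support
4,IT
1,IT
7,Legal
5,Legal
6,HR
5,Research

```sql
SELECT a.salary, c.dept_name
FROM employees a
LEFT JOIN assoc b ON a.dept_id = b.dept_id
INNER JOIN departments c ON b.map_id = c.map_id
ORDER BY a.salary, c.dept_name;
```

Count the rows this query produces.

4

Step 1 — a LEFT JOIN b on dept_id → 8 row(s).
Then INNER JOIN `departments c` on map_id: keep only rows whose b.map_id appears in c.
Result: 4 row(s).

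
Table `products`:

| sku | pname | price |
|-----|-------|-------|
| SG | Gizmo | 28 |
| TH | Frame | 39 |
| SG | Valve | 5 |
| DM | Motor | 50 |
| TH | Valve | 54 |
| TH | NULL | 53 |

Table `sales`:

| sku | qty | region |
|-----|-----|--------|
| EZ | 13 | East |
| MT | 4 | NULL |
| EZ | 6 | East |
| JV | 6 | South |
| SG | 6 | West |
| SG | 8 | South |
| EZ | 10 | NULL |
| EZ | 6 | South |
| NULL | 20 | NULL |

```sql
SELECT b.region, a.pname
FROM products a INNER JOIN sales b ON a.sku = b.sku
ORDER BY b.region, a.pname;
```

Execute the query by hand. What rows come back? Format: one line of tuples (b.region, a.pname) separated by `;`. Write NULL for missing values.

(South, Gizmo); (South, Valve); (West, Gizmo); (West, Valve)

INNER JOIN keeps only pairs where the ON condition holds.
Matching on a.sku = b.sku. A NULL in a compared column never satisfies the condition.
- sku=SG: 2 matching b row(s), so 2 row(s) emitted.
- sku=TH: no matching b row, dropped.
- sku=SG: 2 matching b row(s), so 2 row(s) emitted.
- sku=DM: no matching b row, dropped.
- sku=TH: no matching b row, dropped.
- sku=TH: no matching b row, dropped.
After projecting and ordering:
b.region | a.pname
South | Gizmo
South | Valve
West | Gizmo
West | Valve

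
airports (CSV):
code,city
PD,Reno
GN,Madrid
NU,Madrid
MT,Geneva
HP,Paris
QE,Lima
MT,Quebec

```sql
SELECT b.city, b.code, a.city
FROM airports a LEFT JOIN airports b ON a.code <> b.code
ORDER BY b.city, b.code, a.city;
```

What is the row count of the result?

40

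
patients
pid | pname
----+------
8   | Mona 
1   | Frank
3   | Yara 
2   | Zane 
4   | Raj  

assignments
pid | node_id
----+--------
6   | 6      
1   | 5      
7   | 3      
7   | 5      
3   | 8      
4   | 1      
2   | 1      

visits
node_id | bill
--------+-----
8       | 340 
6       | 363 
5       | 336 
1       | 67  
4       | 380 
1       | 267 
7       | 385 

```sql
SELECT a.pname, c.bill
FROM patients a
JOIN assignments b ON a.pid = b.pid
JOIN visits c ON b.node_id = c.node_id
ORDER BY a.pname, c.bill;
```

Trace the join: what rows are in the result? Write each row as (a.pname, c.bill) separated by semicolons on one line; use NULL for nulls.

Evaluate left to right. First `patients a INNER JOIN assignments b` on pid: 4 row(s).
Then INNER JOIN `visits c` on node_id: keep only rows whose b.node_id appears in c.

(Frank, 336); (Raj, 67); (Raj, 267); (Yara, 340); (Zane, 67); (Zane, 267)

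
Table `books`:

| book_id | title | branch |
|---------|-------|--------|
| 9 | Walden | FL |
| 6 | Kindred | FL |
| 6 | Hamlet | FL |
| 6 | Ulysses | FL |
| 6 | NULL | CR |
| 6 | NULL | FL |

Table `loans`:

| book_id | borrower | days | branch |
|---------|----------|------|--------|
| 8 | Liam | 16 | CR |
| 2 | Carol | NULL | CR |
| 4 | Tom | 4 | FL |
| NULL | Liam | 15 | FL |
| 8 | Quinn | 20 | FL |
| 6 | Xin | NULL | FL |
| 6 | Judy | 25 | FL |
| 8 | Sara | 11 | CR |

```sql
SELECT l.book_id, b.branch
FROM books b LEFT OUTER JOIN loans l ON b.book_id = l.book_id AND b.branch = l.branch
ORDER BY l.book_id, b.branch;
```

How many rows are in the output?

10

LEFT JOIN keeps every row from `books`; unmatched rows get NULL for `loans`'s columns.
Matching on b.book_id = l.book_id AND b.branch = l.branch. A NULL in a compared column never satisfies the condition.
- book_id=9, branch=FL: no l row matches, row kept with l columns NULL.
- book_id=6, branch=FL: 2 matching l row(s), so 2 row(s) emitted.
- book_id=6, branch=FL: 2 matching l row(s), so 2 row(s) emitted.
- book_id=6, branch=FL: 2 matching l row(s), so 2 row(s) emitted.
- book_id=6, branch=CR: no l row matches, row kept with l columns NULL.
- book_id=6, branch=FL: 2 matching l row(s), so 2 row(s) emitted.
Total: 8 matched + 2 padded = 10 rows.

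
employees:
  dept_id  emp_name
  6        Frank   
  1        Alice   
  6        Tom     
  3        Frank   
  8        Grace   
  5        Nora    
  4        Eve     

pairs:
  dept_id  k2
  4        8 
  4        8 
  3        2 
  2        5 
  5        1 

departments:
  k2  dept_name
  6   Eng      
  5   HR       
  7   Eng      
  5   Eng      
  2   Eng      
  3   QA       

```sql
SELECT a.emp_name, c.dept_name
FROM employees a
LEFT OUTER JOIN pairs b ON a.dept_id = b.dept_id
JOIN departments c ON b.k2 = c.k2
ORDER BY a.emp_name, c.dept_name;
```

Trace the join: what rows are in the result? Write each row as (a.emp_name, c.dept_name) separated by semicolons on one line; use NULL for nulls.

(Frank, Eng)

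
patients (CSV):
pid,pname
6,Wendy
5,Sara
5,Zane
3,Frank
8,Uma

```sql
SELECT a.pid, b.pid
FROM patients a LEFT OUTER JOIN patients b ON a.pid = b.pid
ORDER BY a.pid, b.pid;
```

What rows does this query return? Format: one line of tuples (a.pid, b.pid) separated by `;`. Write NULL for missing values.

LEFT JOIN keeps every row from `patients a`; unmatched rows get NULL for `patients b`'s columns.
Matching on a.pid = b.pid.
Matched pairs: 7; unmatched a rows kept: 0.

(3, 3); (5, 5); (5, 5); (5, 5); (5, 5); (6, 6); (8, 8)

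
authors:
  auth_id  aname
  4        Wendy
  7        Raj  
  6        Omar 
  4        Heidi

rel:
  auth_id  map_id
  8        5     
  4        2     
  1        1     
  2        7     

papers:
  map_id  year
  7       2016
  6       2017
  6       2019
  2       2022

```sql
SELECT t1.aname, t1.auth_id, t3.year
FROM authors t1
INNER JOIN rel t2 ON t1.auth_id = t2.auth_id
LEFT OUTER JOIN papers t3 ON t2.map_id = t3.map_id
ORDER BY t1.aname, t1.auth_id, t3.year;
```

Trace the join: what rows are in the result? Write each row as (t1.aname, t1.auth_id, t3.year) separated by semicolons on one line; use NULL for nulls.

(Heidi, 4, 2022); (Wendy, 4, 2022)

Evaluate left to right. First `authors t1 INNER JOIN rel t2` on auth_id: 2 row(s).
Then LEFT JOIN `papers t3` on map_id: each of those 2 rows is kept; rows whose t2.map_id has no match in t3 get NULL for t3's columns.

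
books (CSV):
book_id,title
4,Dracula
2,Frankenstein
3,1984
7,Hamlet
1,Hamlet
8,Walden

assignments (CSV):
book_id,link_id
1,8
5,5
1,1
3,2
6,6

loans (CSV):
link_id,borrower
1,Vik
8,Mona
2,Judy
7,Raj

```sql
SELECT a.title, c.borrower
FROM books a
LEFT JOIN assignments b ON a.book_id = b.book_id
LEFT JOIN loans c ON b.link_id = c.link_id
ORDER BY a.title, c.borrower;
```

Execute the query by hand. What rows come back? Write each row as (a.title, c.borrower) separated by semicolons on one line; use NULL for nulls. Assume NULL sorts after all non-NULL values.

(1984, Judy); (Dracula, NULL); (Frankenstein, NULL); (Hamlet, Mona); (Hamlet, Vik); (Hamlet, NULL); (Walden, NULL)

Step 1 — a LEFT JOIN b on book_id → 7 row(s).
Then LEFT JOIN `loans c` on link_id: each of those 7 rows is kept; rows whose b.link_id has no match in c get NULL for c's columns.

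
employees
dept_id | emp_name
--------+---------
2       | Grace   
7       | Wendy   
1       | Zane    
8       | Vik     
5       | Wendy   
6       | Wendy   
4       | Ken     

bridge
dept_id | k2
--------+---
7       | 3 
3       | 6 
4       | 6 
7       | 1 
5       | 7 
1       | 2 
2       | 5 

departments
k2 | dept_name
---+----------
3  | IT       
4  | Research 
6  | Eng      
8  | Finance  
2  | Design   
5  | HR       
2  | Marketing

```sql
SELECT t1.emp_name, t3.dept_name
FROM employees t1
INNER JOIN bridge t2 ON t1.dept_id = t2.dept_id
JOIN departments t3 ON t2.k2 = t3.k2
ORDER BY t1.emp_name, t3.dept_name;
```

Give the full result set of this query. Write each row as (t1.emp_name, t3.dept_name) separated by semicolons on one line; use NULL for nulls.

(Grace, HR); (Ken, Eng); (Wendy, IT); (Zane, Design); (Zane, Marketing)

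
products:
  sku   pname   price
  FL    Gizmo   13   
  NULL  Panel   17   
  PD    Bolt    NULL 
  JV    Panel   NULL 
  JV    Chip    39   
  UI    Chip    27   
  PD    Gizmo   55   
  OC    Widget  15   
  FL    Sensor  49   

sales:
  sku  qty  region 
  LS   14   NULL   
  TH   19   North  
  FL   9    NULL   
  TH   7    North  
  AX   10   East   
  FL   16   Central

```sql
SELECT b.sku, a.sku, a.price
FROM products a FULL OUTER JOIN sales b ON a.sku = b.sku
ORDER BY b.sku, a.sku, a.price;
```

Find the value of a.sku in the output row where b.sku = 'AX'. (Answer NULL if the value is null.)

NULL

FULL OUTER JOIN keeps every row from both sides; unmatched rows get NULL for the other side's columns.
Matching on a.sku = b.sku. A NULL in a compared column never satisfies the condition.
- sku=FL: 2 matching b row(s), so 2 row(s) emitted.
- sku=NULL: no b row matches, row kept with b columns NULL.
- sku=PD: no b row matches, row kept with b columns NULL.
- sku=JV: no b row matches, row kept with b columns NULL.
- sku=JV: no b row matches, row kept with b columns NULL.
- sku=UI: no b row matches, row kept with b columns NULL.
- sku=PD: no b row matches, row kept with b columns NULL.
- sku=OC: no b row matches, row kept with b columns NULL.
- sku=FL: 2 matching b row(s), so 2 row(s) emitted.
- plus 4 unmatched b row(s), each kept with NULL a columns.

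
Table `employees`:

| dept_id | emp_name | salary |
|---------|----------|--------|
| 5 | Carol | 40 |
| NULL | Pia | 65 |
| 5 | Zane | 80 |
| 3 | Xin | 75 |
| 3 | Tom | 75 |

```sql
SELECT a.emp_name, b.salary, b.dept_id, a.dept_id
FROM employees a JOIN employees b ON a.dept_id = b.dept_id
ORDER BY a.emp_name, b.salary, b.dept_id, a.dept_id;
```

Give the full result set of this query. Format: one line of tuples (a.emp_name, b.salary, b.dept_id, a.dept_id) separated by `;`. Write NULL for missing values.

(Carol, 40, 5, 5); (Carol, 80, 5, 5); (Tom, 75, 3, 3); (Tom, 75, 3, 3); (Xin, 75, 3, 3); (Xin, 75, 3, 3); (Zane, 40, 5, 5); (Zane, 80, 5, 5)

INNER JOIN keeps only pairs where the ON condition holds.
Matching on a.dept_id = b.dept_id. A NULL in a compared column never satisfies the condition.
Matched pairs: 8.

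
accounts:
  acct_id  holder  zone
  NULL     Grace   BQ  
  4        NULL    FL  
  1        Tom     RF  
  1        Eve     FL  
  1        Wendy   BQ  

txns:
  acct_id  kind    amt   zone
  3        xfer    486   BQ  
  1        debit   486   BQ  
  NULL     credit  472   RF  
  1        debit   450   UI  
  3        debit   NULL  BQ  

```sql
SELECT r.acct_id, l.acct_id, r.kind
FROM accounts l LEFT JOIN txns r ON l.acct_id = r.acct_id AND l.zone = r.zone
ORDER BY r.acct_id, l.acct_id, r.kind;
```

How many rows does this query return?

5

LEFT JOIN keeps every row from `accounts`; unmatched rows get NULL for `txns`'s columns.
Matching on l.acct_id = r.acct_id AND l.zone = r.zone. A NULL in a compared column never satisfies the condition.
- l (acct_id=NULL, zone=BQ) has no partner → padded with NULL.
- l (acct_id=4, zone=FL) has no partner → padded with NULL.
- l (acct_id=1, zone=RF) has no partner → padded with NULL.
- l (acct_id=1, zone=FL) has no partner → padded with NULL.
- l (acct_id=1, zone=BQ) pairs with 1 row(s) of r.
Total: 1 matched + 4 padded = 5 rows.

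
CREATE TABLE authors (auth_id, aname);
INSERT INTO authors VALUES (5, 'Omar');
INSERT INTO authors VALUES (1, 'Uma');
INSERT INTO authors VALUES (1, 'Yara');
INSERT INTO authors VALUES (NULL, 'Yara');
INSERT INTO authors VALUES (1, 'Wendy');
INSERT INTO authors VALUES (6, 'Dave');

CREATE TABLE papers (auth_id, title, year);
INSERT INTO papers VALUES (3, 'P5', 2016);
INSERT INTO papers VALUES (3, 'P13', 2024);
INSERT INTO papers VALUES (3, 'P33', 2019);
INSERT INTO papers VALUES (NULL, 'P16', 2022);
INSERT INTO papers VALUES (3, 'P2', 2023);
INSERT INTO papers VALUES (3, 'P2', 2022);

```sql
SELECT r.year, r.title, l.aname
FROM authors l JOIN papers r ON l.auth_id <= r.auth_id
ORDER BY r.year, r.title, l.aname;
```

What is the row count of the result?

15

INNER JOIN keeps only pairs where the ON condition holds.
Matching on l.auth_id <= r.auth_id. A NULL in a compared column never satisfies the condition.
- auth_id=5: no matching r row, dropped.
- auth_id=1: 5 matching r row(s), so 5 row(s) emitted.
- auth_id=1: 5 matching r row(s), so 5 row(s) emitted.
- auth_id=NULL: no matching r row, dropped.
- auth_id=1: 5 matching r row(s), so 5 row(s) emitted.
- auth_id=6: no matching r row, dropped.
Total: 15 rows.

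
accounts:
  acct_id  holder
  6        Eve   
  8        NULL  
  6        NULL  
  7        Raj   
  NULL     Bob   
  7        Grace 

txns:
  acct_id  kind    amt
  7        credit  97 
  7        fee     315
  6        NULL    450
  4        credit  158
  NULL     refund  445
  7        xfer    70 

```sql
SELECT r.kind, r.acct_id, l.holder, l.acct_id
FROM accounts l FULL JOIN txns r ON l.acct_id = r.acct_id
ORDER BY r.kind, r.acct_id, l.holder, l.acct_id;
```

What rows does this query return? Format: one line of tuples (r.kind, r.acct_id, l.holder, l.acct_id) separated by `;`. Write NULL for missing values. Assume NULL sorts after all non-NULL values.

(credit, 4, NULL, NULL); (credit, 7, Grace, 7); (credit, 7, Raj, 7); (fee, 7, Grace, 7); (fee, 7, Raj, 7); (refund, NULL, NULL, NULL); (xfer, 7, Grace, 7); (xfer, 7, Raj, 7); (NULL, 6, Eve, 6); (NULL, 6, NULL, 6); (NULL, NULL, Bob, NULL); (NULL, NULL, NULL, 8)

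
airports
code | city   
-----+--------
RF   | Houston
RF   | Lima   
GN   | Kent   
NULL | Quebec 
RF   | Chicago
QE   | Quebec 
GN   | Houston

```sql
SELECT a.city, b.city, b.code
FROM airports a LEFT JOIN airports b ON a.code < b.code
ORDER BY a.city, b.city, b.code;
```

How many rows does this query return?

15

LEFT JOIN keeps every row from `airports a`; unmatched rows get NULL for `airports b`'s columns.
Matching on a.code < b.code. A NULL in a compared column never satisfies the condition.
- a[0] code=RF → no match; kept with NULLs on the b side.
- a[1] code=RF → no match; kept with NULLs on the b side.
- a[2] code=GN → 4 match(es) in b → 4 row(s).
- a[3] code=NULL → no match; kept with NULLs on the b side.
- a[4] code=RF → no match; kept with NULLs on the b side.
- a[5] code=QE → 3 match(es) in b → 3 row(s).
- a[6] code=GN → 4 match(es) in b → 4 row(s).
Total: 11 matched + 4 padded = 15 rows.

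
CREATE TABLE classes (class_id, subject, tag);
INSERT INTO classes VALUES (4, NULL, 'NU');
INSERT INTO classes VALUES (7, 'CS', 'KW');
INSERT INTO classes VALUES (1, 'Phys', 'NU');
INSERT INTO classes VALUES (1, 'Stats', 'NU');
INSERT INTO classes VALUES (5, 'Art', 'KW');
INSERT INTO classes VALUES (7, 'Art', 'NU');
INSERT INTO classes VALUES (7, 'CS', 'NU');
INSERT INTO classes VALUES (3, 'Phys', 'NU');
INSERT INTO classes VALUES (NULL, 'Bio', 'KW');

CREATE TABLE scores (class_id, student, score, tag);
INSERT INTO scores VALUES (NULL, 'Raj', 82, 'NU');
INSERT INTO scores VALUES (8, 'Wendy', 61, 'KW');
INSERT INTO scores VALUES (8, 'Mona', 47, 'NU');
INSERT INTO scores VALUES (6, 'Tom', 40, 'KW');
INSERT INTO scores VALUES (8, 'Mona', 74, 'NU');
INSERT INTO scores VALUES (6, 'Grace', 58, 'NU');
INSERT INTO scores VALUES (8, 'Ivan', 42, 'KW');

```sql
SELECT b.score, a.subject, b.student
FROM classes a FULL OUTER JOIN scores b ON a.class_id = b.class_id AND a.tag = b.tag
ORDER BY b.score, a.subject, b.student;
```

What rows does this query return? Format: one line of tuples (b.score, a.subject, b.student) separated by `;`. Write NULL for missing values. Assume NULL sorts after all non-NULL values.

(40, NULL, Tom); (42, NULL, Ivan); (47, NULL, Mona); (58, NULL, Grace); (61, NULL, Wendy); (74, NULL, Mona); (82, NULL, Raj); (NULL, Art, NULL); (NULL, Art, NULL); (NULL, Bio, NULL); (NULL, CS, NULL); (NULL, CS, NULL); (NULL, Phys, NULL); (NULL, Phys, NULL); (NULL, Stats, NULL); (NULL, NULL, NULL)

FULL OUTER JOIN keeps every row from both sides; unmatched rows get NULL for the other side's columns.
Matching on a.class_id = b.class_id AND a.tag = b.tag. A NULL in a compared column never satisfies the condition.
- a[0] class_id=4, tag=NU → no match; kept with NULLs on the b side.
- a[1] class_id=7, tag=KW → no match; kept with NULLs on the b side.
- a[2] class_id=1, tag=NU → no match; kept with NULLs on the b side.
- a[3] class_id=1, tag=NU → no match; kept with NULLs on the b side.
- a[4] class_id=5, tag=KW → no match; kept with NULLs on the b side.
- a[5] class_id=7, tag=NU → no match; kept with NULLs on the b side.
- a[6] class_id=7, tag=NU → no match; kept with NULLs on the b side.
- a[7] class_id=3, tag=NU → no match; kept with NULLs on the b side.
- a[8] class_id=NULL, tag=KW → no match; kept with NULLs on the b side.
- 7 b row(s) had no a match → kept, a columns NULL.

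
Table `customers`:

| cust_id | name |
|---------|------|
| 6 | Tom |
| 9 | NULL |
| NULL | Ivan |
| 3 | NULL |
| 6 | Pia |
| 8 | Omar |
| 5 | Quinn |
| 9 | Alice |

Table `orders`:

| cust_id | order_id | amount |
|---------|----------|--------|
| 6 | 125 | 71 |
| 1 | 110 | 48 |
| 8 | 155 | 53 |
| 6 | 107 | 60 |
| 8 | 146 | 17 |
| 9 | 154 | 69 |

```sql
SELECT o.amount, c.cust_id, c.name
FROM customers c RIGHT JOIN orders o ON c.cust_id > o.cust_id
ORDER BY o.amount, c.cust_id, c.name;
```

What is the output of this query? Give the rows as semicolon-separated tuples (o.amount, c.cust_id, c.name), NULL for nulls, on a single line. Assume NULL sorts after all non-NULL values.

RIGHT JOIN keeps every row from `orders`; unmatched rows get NULL for `customers`'s columns.
Matching on c.cust_id > o.cust_id. A NULL in a compared column never satisfies the condition.
Matched pairs: 17; unmatched o rows kept: 1.

(17, 9, Alice); (17, 9, NULL); (48, 3, NULL); (48, 5, Quinn); (48, 6, Pia); (48, 6, Tom); (48, 8, Omar); (48, 9, Alice); (48, 9, NULL); (53, 9, Alice); (53, 9, NULL); (60, 8, Omar); (60, 9, Alice); (60, 9, NULL); (69, NULL, NULL); (71, 8, Omar); (71, 9, Alice); (71, 9, NULL)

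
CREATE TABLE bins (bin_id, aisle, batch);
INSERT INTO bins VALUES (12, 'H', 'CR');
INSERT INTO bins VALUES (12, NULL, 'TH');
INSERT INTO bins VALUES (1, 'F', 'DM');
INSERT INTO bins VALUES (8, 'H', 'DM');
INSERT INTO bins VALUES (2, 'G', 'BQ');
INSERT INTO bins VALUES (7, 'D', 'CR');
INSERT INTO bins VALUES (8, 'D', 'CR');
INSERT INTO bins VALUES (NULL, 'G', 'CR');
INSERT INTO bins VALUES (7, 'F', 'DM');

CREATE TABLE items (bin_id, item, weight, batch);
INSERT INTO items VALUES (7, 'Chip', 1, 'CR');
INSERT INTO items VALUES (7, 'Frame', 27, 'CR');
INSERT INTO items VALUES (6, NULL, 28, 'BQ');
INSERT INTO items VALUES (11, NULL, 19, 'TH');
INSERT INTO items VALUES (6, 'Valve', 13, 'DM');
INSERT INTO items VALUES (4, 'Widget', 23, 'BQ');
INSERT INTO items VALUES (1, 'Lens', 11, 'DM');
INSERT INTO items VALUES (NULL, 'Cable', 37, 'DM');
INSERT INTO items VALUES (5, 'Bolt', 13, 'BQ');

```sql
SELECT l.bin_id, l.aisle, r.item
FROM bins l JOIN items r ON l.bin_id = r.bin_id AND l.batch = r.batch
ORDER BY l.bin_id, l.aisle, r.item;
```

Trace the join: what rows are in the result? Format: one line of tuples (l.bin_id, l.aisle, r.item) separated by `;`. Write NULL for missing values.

(1, F, Lens); (7, D, Chip); (7, D, Frame)

INNER JOIN keeps only pairs where the ON condition holds.
Matching on l.bin_id = r.bin_id AND l.batch = r.batch. A NULL in a compared column never satisfies the condition.
Matched pairs: 3.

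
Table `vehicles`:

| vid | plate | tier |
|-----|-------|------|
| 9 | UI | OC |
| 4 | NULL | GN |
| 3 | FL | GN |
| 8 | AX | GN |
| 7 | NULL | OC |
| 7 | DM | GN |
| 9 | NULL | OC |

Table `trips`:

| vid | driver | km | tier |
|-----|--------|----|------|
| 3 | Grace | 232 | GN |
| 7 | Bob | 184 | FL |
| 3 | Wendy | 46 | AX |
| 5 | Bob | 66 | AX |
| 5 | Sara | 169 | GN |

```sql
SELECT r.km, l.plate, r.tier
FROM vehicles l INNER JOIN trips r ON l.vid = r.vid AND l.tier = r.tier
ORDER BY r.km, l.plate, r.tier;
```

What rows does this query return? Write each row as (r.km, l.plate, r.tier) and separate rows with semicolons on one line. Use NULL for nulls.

INNER JOIN keeps only pairs where the ON condition holds.
Matching on l.vid = r.vid AND l.tier = r.tier.
- vid=9, tier=OC: no matching r row, dropped.
- vid=4, tier=GN: no matching r row, dropped.
- vid=3, tier=GN: 1 matching r row(s), so 1 row(s) emitted.
- vid=8, tier=GN: no matching r row, dropped.
- vid=7, tier=OC: no matching r row, dropped.
- vid=7, tier=GN: no matching r row, dropped.
- vid=9, tier=OC: no matching r row, dropped.
After projecting and ordering:
r.km | l.plate | r.tier
232 | FL | GN

(232, FL, GN)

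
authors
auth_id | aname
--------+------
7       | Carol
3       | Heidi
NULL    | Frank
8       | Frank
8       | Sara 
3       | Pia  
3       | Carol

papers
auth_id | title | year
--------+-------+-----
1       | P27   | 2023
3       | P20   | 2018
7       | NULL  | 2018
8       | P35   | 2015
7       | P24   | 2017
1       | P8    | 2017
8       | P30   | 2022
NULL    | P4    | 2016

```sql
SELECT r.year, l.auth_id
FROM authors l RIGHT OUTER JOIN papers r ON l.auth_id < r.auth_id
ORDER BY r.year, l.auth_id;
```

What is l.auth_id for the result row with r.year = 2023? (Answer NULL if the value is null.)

NULL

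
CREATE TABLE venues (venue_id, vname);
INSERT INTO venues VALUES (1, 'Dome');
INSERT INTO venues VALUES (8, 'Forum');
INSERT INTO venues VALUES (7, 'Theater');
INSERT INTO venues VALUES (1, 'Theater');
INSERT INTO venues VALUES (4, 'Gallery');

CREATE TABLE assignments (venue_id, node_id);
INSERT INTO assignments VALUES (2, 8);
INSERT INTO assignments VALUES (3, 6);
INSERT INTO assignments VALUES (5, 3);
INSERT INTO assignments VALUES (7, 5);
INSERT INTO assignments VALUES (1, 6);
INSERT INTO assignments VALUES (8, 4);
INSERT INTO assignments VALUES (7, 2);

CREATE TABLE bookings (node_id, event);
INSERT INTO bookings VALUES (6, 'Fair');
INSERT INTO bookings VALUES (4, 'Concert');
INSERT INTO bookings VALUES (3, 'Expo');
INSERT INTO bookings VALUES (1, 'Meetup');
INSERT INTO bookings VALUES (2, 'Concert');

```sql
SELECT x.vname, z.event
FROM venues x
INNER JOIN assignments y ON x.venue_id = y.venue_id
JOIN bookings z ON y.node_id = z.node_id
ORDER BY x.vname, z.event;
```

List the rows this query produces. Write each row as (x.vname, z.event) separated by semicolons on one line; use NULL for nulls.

Evaluate left to right. First `venues x INNER JOIN assignments y` on venue_id: 5 row(s).
Then INNER JOIN `bookings z` on node_id: keep only rows whose y.node_id appears in z.

(Dome, Fair); (Forum, Concert); (Theater, Concert); (Theater, Fair)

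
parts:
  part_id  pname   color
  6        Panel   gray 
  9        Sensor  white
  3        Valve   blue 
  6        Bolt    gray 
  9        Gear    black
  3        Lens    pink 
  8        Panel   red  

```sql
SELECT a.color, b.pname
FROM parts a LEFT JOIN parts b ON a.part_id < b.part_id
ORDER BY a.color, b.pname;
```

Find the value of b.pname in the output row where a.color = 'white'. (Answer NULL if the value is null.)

NULL

LEFT JOIN keeps every row from `parts a`; unmatched rows get NULL for `parts b`'s columns.
Matching on a.part_id < b.part_id.
- a row (part_id=6): matches 3 b row(s) → 3 output row(s).
- a row (part_id=9): no match → kept, b columns NULL.
- a row (part_id=3): matches 5 b row(s) → 5 output row(s).
- a row (part_id=6): matches 3 b row(s) → 3 output row(s).
- a row (part_id=9): no match → kept, b columns NULL.
- a row (part_id=3): matches 5 b row(s) → 5 output row(s).
- a row (part_id=8): matches 2 b row(s) → 2 output row(s).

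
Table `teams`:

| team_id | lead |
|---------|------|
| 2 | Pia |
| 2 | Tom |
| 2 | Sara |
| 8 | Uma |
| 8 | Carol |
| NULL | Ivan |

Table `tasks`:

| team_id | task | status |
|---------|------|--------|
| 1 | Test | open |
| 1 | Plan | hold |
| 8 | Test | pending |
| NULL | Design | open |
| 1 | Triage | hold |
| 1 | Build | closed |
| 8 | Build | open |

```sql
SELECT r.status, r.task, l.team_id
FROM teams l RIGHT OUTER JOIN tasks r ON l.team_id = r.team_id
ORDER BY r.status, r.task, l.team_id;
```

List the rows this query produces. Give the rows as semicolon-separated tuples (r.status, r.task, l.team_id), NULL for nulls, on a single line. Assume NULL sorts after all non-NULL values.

RIGHT JOIN keeps every row from `tasks`; unmatched rows get NULL for `teams`'s columns.
Matching on l.team_id = r.team_id. A NULL in a compared column never satisfies the condition.
Matched pairs: 4; unmatched r rows kept: 5.

(closed, Build, NULL); (hold, Plan, NULL); (hold, Triage, NULL); (open, Build, 8); (open, Build, 8); (open, Design, NULL); (open, Test, NULL); (pending, Test, 8); (pending, Test, 8)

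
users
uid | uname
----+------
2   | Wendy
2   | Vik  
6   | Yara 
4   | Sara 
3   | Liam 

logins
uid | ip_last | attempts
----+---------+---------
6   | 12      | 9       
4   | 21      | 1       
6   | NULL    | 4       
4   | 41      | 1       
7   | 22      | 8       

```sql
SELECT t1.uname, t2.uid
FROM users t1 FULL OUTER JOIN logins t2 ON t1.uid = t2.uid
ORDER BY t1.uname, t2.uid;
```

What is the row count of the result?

FULL OUTER JOIN keeps every row from both sides; unmatched rows get NULL for the other side's columns.
Matching on t1.uid = t2.uid.
- uid=2: no t2 row matches, row kept with t2 columns NULL.
- uid=2: no t2 row matches, row kept with t2 columns NULL.
- uid=6: 2 matching t2 row(s), so 2 row(s) emitted.
- uid=4: 2 matching t2 row(s), so 2 row(s) emitted.
- uid=3: no t2 row matches, row kept with t2 columns NULL.
- plus 1 unmatched t2 row(s), each kept with NULL t1 columns.
Total: 4 matched + 4 padded = 8 rows.

8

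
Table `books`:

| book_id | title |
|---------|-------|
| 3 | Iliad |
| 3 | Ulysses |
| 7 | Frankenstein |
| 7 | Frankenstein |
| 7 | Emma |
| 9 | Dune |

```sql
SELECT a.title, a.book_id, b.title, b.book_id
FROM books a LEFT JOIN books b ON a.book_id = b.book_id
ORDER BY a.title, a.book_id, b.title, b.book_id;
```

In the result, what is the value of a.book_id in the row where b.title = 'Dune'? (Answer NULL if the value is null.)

9

LEFT JOIN keeps every row from `books a`; unmatched rows get NULL for `books b`'s columns.
Matching on a.book_id = b.book_id.
- a (book_id=3) pairs with 2 row(s) of b.
- a (book_id=3) pairs with 2 row(s) of b.
- a (book_id=7) pairs with 3 row(s) of b.
- a (book_id=7) pairs with 3 row(s) of b.
- a (book_id=7) pairs with 3 row(s) of b.
- a (book_id=9) pairs with 1 row(s) of b.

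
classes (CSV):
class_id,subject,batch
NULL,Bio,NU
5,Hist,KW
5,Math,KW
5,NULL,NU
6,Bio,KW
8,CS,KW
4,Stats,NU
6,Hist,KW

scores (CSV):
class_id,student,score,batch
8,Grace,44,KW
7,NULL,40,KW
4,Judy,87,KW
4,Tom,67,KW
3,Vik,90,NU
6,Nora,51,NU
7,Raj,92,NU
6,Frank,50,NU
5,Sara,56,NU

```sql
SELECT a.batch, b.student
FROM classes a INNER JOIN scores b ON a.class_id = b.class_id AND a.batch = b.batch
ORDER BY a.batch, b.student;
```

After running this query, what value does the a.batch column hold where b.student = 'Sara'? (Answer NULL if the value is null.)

INNER JOIN keeps only pairs where the ON condition holds.
Matching on a.class_id = b.class_id AND a.batch = b.batch. A NULL in a compared column never satisfies the condition.
- class_id=NULL, batch=NU: no matching b row, dropped.
- class_id=5, batch=KW: no matching b row, dropped.
- class_id=5, batch=KW: no matching b row, dropped.
- class_id=5, batch=NU: 1 matching b row(s), so 1 row(s) emitted.
- class_id=6, batch=KW: no matching b row, dropped.
- class_id=8, batch=KW: 1 matching b row(s), so 1 row(s) emitted.
- class_id=4, batch=NU: no matching b row, dropped.
- class_id=6, batch=KW: no matching b row, dropped.

NU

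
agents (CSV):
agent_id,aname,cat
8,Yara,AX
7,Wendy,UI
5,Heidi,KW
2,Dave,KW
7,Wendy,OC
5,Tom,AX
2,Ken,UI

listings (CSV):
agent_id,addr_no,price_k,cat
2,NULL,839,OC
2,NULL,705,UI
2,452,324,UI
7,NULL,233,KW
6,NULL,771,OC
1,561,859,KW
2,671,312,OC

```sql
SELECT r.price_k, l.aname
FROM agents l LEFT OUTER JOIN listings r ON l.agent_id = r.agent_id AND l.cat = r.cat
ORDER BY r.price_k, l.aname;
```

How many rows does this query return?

LEFT JOIN keeps every row from `agents`; unmatched rows get NULL for `listings`'s columns.
Matching on l.agent_id = r.agent_id AND l.cat = r.cat.
- l row (agent_id=8, cat=AX): no match → kept, r columns NULL.
- l row (agent_id=7, cat=UI): no match → kept, r columns NULL.
- l row (agent_id=5, cat=KW): no match → kept, r columns NULL.
- l row (agent_id=2, cat=KW): no match → kept, r columns NULL.
- l row (agent_id=7, cat=OC): no match → kept, r columns NULL.
- l row (agent_id=5, cat=AX): no match → kept, r columns NULL.
- l row (agent_id=2, cat=UI): matches 2 r row(s) → 2 output row(s).
Total: 2 matched + 6 padded = 8 rows.

8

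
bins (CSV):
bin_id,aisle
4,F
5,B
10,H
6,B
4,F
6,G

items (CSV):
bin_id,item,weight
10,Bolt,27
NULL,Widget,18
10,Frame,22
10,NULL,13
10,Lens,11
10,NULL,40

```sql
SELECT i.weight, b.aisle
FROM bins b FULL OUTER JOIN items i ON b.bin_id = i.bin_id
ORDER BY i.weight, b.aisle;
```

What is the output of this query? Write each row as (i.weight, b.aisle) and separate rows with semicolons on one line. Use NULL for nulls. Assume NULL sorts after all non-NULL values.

(11, H); (13, H); (18, NULL); (22, H); (27, H); (40, H); (NULL, B); (NULL, B); (NULL, F); (NULL, F); (NULL, G)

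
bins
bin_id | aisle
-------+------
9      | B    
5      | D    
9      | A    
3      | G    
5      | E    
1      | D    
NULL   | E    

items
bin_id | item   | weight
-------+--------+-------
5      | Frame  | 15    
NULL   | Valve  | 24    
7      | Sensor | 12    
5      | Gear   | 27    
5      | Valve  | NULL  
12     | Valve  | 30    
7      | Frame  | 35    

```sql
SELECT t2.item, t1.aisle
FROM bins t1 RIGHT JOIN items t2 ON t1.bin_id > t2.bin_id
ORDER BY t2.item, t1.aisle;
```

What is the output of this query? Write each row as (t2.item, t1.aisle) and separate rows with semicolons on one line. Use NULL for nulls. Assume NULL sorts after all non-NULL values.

(Frame, A); (Frame, A); (Frame, B); (Frame, B); (Gear, A); (Gear, B); (Sensor, A); (Sensor, B); (Valve, A); (Valve, B); (Valve, NULL); (Valve, NULL)

RIGHT JOIN keeps every row from `items`; unmatched rows get NULL for `bins`'s columns.
Matching on t1.bin_id > t2.bin_id. A NULL in a compared column never satisfies the condition.
- t1 row (bin_id=9): matches 5 t2 row(s) → 5 output row(s).
- t1 row (bin_id=5): no match.
- t1 row (bin_id=9): matches 5 t2 row(s) → 5 output row(s).
- t1 row (bin_id=3): no match.
- t1 row (bin_id=5): no match.
- t1 row (bin_id=1): no match.
- t1 row (bin_id=NULL): no match.
- plus 2 unmatched t2 row(s), each kept with NULL t1 columns.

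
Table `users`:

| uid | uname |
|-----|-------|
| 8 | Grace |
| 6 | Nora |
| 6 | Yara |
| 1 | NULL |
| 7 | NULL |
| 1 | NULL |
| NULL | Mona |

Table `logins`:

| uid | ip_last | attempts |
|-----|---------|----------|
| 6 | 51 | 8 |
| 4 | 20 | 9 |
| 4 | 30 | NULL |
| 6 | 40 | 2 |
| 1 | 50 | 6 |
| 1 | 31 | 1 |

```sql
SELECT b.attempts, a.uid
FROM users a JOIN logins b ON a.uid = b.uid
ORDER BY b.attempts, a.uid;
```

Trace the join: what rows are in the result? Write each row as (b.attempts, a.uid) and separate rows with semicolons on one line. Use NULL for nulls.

INNER JOIN keeps only pairs where the ON condition holds.
Matching on a.uid = b.uid. A NULL in a compared column never satisfies the condition.
Matched pairs: 8.

(1, 1); (1, 1); (2, 6); (2, 6); (6, 1); (6, 1); (8, 6); (8, 6)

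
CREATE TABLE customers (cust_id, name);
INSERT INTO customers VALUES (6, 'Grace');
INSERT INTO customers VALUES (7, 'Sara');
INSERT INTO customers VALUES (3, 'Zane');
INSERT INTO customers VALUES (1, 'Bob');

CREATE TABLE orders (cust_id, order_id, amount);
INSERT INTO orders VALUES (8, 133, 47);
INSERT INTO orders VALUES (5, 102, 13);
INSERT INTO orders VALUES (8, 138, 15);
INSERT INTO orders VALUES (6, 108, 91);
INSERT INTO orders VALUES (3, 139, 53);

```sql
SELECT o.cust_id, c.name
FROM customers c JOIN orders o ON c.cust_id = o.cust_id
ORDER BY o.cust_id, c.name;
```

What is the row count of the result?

2

INNER JOIN keeps only pairs where the ON condition holds.
Matching on c.cust_id = o.cust_id.
- c (cust_id=6) pairs with 1 row(s) of o.
- c (cust_id=7) has no partner → excluded.
- c (cust_id=3) pairs with 1 row(s) of o.
- c (cust_id=1) has no partner → excluded.
Total: 2 rows.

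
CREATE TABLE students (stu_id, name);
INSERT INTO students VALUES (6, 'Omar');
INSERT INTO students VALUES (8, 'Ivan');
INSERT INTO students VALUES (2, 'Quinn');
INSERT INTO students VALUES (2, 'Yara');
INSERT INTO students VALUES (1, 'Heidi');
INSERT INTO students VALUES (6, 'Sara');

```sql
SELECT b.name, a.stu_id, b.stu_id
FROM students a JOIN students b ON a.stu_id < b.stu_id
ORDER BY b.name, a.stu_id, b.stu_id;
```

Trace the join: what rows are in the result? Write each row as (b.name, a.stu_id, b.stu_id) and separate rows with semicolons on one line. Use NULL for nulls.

(Ivan, 1, 8); (Ivan, 2, 8); (Ivan, 2, 8); (Ivan, 6, 8); (Ivan, 6, 8); (Omar, 1, 6); (Omar, 2, 6); (Omar, 2, 6); (Quinn, 1, 2); (Sara, 1, 6); (Sara, 2, 6); (Sara, 2, 6); (Yara, 1, 2)

INNER JOIN keeps only pairs where the ON condition holds.
Matching on a.stu_id < b.stu_id.
- a[0] stu_id=6 → 1 match(es) in b → 1 row(s).
- a[1] stu_id=8 → no match; dropped.
- a[2] stu_id=2 → 3 match(es) in b → 3 row(s).
- a[3] stu_id=2 → 3 match(es) in b → 3 row(s).
- a[4] stu_id=1 → 5 match(es) in b → 5 row(s).
- a[5] stu_id=6 → 1 match(es) in b → 1 row(s).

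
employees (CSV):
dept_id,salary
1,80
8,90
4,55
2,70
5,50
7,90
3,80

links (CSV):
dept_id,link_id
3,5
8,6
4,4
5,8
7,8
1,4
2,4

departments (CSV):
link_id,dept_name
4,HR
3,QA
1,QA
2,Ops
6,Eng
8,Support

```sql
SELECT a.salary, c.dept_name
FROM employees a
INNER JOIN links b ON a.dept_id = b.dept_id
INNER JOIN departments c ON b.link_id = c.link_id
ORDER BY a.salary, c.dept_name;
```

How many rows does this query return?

6

Joins associate left-to-right: employees INNER JOIN links on dept_id gives 7 intermediate row(s).
Then INNER JOIN `departments c` on link_id: keep only rows whose b.link_id appears in c.
Result: 6 row(s).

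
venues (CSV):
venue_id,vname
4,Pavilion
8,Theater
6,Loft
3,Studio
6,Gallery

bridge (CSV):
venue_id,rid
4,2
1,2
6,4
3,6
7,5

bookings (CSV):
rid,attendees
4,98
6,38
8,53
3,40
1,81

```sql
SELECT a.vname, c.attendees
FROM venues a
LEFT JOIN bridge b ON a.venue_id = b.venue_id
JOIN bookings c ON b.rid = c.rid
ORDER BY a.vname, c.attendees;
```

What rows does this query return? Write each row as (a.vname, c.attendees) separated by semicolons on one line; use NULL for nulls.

Step 1 — a LEFT JOIN b on venue_id → 5 row(s).
Then INNER JOIN `bookings c` on rid: keep only rows whose b.rid appears in c.

(Gallery, 98); (Loft, 98); (Studio, 38)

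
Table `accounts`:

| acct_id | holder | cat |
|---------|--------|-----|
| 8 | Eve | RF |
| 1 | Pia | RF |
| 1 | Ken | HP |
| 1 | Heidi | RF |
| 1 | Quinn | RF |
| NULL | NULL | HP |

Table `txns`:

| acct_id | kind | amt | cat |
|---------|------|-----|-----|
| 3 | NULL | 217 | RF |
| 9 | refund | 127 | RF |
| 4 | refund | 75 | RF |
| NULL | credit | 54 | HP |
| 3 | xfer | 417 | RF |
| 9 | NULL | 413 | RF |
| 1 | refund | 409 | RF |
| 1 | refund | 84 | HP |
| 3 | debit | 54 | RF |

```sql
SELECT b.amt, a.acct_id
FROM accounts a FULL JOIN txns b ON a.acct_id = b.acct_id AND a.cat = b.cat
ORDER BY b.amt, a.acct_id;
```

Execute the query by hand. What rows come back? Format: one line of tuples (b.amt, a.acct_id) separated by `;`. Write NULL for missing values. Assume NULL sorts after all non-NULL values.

(54, NULL); (54, NULL); (75, NULL); (84, 1); (127, NULL); (217, NULL); (409, 1); (409, 1); (409, 1); (413, NULL); (417, NULL); (NULL, 8); (NULL, NULL)

FULL OUTER JOIN keeps every row from both sides; unmatched rows get NULL for the other side's columns.
Matching on a.acct_id = b.acct_id AND a.cat = b.cat. A NULL in a compared column never satisfies the condition.
- a[0] acct_id=8, cat=RF → no match; kept with NULLs on the b side.
- a[1] acct_id=1, cat=RF → 1 match(es) in b → 1 row(s).
- a[2] acct_id=1, cat=HP → 1 match(es) in b → 1 row(s).
- a[3] acct_id=1, cat=RF → 1 match(es) in b → 1 row(s).
- a[4] acct_id=1, cat=RF → 1 match(es) in b → 1 row(s).
- a[5] acct_id=NULL, cat=HP → no match; kept with NULLs on the b side.
- 7 row(s) from b found no a partner → padded with NULL.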